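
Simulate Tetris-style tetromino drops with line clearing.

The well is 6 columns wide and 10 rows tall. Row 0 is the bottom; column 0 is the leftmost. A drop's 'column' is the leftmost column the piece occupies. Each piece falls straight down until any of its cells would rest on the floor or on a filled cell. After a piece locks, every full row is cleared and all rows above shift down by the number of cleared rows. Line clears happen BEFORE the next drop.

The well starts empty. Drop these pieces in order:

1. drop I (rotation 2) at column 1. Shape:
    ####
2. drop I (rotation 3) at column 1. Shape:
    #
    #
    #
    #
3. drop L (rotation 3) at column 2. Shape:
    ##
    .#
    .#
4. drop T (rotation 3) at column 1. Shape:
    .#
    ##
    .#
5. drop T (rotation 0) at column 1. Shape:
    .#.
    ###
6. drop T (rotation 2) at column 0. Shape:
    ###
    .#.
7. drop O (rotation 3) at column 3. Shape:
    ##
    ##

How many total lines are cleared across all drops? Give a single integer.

Answer: 0

Derivation:
Drop 1: I rot2 at col 1 lands with bottom-row=0; cleared 0 line(s) (total 0); column heights now [0 1 1 1 1 0], max=1
Drop 2: I rot3 at col 1 lands with bottom-row=1; cleared 0 line(s) (total 0); column heights now [0 5 1 1 1 0], max=5
Drop 3: L rot3 at col 2 lands with bottom-row=1; cleared 0 line(s) (total 0); column heights now [0 5 4 4 1 0], max=5
Drop 4: T rot3 at col 1 lands with bottom-row=4; cleared 0 line(s) (total 0); column heights now [0 6 7 4 1 0], max=7
Drop 5: T rot0 at col 1 lands with bottom-row=7; cleared 0 line(s) (total 0); column heights now [0 8 9 8 1 0], max=9
Drop 6: T rot2 at col 0 lands with bottom-row=8; cleared 0 line(s) (total 0); column heights now [10 10 10 8 1 0], max=10
Drop 7: O rot3 at col 3 lands with bottom-row=8; cleared 0 line(s) (total 0); column heights now [10 10 10 10 10 0], max=10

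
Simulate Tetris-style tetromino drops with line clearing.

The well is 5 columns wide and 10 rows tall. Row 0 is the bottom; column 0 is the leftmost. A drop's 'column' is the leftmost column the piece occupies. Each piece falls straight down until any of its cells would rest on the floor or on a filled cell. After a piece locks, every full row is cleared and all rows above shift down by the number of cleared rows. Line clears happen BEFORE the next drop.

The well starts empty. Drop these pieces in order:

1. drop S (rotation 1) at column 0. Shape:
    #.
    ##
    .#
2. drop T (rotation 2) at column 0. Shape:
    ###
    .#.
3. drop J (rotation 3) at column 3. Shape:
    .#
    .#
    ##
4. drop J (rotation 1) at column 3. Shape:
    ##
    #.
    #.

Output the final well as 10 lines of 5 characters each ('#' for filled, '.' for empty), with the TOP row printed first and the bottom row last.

Drop 1: S rot1 at col 0 lands with bottom-row=0; cleared 0 line(s) (total 0); column heights now [3 2 0 0 0], max=3
Drop 2: T rot2 at col 0 lands with bottom-row=2; cleared 0 line(s) (total 0); column heights now [4 4 4 0 0], max=4
Drop 3: J rot3 at col 3 lands with bottom-row=0; cleared 0 line(s) (total 0); column heights now [4 4 4 1 3], max=4
Drop 4: J rot1 at col 3 lands with bottom-row=1; cleared 1 line(s) (total 1); column heights now [3 3 0 3 3], max=3

Answer: .....
.....
.....
.....
.....
.....
.....
##.##
##.##
.#.##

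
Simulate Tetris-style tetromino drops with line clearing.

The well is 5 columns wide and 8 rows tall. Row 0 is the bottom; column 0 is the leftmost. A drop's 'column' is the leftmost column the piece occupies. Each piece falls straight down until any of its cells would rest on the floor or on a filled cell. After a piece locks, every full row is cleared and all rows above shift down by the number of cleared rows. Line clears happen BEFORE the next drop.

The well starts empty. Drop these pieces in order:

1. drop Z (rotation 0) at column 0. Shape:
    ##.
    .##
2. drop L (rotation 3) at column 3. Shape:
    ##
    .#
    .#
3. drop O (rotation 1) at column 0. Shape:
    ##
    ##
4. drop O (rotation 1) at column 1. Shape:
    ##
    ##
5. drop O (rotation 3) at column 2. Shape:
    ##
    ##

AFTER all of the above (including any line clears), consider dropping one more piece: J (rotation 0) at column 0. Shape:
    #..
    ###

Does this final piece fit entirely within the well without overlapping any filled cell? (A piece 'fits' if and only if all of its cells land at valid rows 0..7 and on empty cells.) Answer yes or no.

Drop 1: Z rot0 at col 0 lands with bottom-row=0; cleared 0 line(s) (total 0); column heights now [2 2 1 0 0], max=2
Drop 2: L rot3 at col 3 lands with bottom-row=0; cleared 0 line(s) (total 0); column heights now [2 2 1 3 3], max=3
Drop 3: O rot1 at col 0 lands with bottom-row=2; cleared 0 line(s) (total 0); column heights now [4 4 1 3 3], max=4
Drop 4: O rot1 at col 1 lands with bottom-row=4; cleared 0 line(s) (total 0); column heights now [4 6 6 3 3], max=6
Drop 5: O rot3 at col 2 lands with bottom-row=6; cleared 0 line(s) (total 0); column heights now [4 6 8 8 3], max=8
Test piece J rot0 at col 0 (width 3): heights before test = [4 6 8 8 3]; fits = False

Answer: no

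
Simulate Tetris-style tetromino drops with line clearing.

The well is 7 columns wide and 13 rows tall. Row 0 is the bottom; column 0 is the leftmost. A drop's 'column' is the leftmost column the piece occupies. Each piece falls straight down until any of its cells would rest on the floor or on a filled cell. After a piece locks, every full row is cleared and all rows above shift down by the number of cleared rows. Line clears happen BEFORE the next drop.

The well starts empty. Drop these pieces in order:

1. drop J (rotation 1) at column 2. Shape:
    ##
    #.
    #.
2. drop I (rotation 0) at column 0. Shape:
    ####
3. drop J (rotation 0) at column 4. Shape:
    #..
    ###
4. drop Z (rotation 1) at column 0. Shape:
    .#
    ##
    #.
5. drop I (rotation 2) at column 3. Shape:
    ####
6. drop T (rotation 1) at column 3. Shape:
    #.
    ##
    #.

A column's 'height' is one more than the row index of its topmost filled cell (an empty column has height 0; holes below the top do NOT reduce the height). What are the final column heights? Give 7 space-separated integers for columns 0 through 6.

Answer: 6 7 4 8 7 5 5

Derivation:
Drop 1: J rot1 at col 2 lands with bottom-row=0; cleared 0 line(s) (total 0); column heights now [0 0 3 3 0 0 0], max=3
Drop 2: I rot0 at col 0 lands with bottom-row=3; cleared 0 line(s) (total 0); column heights now [4 4 4 4 0 0 0], max=4
Drop 3: J rot0 at col 4 lands with bottom-row=0; cleared 0 line(s) (total 0); column heights now [4 4 4 4 2 1 1], max=4
Drop 4: Z rot1 at col 0 lands with bottom-row=4; cleared 0 line(s) (total 0); column heights now [6 7 4 4 2 1 1], max=7
Drop 5: I rot2 at col 3 lands with bottom-row=4; cleared 0 line(s) (total 0); column heights now [6 7 4 5 5 5 5], max=7
Drop 6: T rot1 at col 3 lands with bottom-row=5; cleared 0 line(s) (total 0); column heights now [6 7 4 8 7 5 5], max=8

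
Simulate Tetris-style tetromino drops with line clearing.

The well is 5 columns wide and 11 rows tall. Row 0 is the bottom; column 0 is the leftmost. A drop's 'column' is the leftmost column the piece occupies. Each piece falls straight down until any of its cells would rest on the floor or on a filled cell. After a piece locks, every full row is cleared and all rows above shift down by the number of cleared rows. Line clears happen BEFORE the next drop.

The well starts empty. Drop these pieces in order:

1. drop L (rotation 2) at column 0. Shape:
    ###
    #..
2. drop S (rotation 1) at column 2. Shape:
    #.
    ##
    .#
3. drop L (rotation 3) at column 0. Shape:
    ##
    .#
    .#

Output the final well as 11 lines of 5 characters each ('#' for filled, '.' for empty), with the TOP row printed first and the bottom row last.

Drop 1: L rot2 at col 0 lands with bottom-row=0; cleared 0 line(s) (total 0); column heights now [2 2 2 0 0], max=2
Drop 2: S rot1 at col 2 lands with bottom-row=1; cleared 0 line(s) (total 0); column heights now [2 2 4 3 0], max=4
Drop 3: L rot3 at col 0 lands with bottom-row=2; cleared 0 line(s) (total 0); column heights now [5 5 4 3 0], max=5

Answer: .....
.....
.....
.....
.....
.....
##...
.##..
.###.
####.
#....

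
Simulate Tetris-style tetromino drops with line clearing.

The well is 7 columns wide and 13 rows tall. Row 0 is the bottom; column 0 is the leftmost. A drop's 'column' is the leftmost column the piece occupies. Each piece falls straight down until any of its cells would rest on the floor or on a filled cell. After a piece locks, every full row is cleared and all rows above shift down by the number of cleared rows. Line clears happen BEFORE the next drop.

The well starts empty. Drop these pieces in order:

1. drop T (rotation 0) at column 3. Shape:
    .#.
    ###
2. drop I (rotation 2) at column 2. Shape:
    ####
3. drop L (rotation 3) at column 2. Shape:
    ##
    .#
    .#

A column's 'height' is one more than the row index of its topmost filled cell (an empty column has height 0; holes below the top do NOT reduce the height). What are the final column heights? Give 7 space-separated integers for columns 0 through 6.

Drop 1: T rot0 at col 3 lands with bottom-row=0; cleared 0 line(s) (total 0); column heights now [0 0 0 1 2 1 0], max=2
Drop 2: I rot2 at col 2 lands with bottom-row=2; cleared 0 line(s) (total 0); column heights now [0 0 3 3 3 3 0], max=3
Drop 3: L rot3 at col 2 lands with bottom-row=3; cleared 0 line(s) (total 0); column heights now [0 0 6 6 3 3 0], max=6

Answer: 0 0 6 6 3 3 0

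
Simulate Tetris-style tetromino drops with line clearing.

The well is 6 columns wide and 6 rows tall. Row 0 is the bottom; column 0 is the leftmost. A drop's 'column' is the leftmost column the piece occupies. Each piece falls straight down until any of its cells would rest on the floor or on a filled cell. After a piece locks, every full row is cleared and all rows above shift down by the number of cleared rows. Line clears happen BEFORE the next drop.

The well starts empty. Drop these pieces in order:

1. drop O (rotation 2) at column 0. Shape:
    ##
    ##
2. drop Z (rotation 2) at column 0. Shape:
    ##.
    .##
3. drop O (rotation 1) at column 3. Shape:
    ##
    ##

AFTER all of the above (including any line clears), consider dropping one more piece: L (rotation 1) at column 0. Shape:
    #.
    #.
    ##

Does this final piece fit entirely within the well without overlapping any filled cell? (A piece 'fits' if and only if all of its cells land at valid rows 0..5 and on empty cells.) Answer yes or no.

Drop 1: O rot2 at col 0 lands with bottom-row=0; cleared 0 line(s) (total 0); column heights now [2 2 0 0 0 0], max=2
Drop 2: Z rot2 at col 0 lands with bottom-row=2; cleared 0 line(s) (total 0); column heights now [4 4 3 0 0 0], max=4
Drop 3: O rot1 at col 3 lands with bottom-row=0; cleared 0 line(s) (total 0); column heights now [4 4 3 2 2 0], max=4
Test piece L rot1 at col 0 (width 2): heights before test = [4 4 3 2 2 0]; fits = False

Answer: no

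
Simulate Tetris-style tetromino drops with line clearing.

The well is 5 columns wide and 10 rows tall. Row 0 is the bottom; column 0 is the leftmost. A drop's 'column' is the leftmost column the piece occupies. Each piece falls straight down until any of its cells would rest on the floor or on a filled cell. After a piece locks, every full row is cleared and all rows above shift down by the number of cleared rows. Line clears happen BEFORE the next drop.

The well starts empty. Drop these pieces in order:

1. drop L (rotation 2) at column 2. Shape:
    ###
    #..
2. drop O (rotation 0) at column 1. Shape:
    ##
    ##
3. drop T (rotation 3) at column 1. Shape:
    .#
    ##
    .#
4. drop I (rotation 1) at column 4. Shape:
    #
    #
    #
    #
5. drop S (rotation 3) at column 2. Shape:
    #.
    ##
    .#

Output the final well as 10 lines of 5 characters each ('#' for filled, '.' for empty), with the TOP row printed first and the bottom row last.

Drop 1: L rot2 at col 2 lands with bottom-row=0; cleared 0 line(s) (total 0); column heights now [0 0 2 2 2], max=2
Drop 2: O rot0 at col 1 lands with bottom-row=2; cleared 0 line(s) (total 0); column heights now [0 4 4 2 2], max=4
Drop 3: T rot3 at col 1 lands with bottom-row=4; cleared 0 line(s) (total 0); column heights now [0 6 7 2 2], max=7
Drop 4: I rot1 at col 4 lands with bottom-row=2; cleared 0 line(s) (total 0); column heights now [0 6 7 2 6], max=7
Drop 5: S rot3 at col 2 lands with bottom-row=6; cleared 0 line(s) (total 0); column heights now [0 6 9 8 6], max=9

Answer: .....
..#..
..##.
..##.
.##.#
..#.#
.##.#
.##.#
..###
..#..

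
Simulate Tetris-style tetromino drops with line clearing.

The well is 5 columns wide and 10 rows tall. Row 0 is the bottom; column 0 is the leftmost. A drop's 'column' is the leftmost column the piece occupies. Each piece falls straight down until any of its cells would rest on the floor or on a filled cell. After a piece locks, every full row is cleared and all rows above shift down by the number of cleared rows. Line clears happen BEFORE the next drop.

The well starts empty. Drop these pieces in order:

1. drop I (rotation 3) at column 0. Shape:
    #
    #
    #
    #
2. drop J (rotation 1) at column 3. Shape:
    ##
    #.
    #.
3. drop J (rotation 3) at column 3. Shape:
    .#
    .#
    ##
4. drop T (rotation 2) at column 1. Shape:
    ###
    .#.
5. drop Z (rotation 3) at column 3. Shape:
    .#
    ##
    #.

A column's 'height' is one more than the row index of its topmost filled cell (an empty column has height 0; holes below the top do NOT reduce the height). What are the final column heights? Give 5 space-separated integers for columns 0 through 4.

Answer: 4 5 5 7 8

Derivation:
Drop 1: I rot3 at col 0 lands with bottom-row=0; cleared 0 line(s) (total 0); column heights now [4 0 0 0 0], max=4
Drop 2: J rot1 at col 3 lands with bottom-row=0; cleared 0 line(s) (total 0); column heights now [4 0 0 3 3], max=4
Drop 3: J rot3 at col 3 lands with bottom-row=3; cleared 0 line(s) (total 0); column heights now [4 0 0 4 6], max=6
Drop 4: T rot2 at col 1 lands with bottom-row=3; cleared 0 line(s) (total 0); column heights now [4 5 5 5 6], max=6
Drop 5: Z rot3 at col 3 lands with bottom-row=5; cleared 0 line(s) (total 0); column heights now [4 5 5 7 8], max=8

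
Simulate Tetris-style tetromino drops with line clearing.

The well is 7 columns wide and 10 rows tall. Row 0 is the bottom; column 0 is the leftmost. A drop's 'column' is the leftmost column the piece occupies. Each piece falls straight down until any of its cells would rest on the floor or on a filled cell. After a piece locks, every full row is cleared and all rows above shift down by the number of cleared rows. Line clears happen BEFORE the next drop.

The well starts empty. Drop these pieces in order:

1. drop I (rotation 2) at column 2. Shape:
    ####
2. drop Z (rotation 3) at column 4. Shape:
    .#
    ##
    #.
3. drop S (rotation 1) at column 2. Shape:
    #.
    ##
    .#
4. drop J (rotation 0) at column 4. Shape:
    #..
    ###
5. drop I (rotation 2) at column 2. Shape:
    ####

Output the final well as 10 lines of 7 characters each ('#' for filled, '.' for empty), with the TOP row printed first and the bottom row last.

Drop 1: I rot2 at col 2 lands with bottom-row=0; cleared 0 line(s) (total 0); column heights now [0 0 1 1 1 1 0], max=1
Drop 2: Z rot3 at col 4 lands with bottom-row=1; cleared 0 line(s) (total 0); column heights now [0 0 1 1 3 4 0], max=4
Drop 3: S rot1 at col 2 lands with bottom-row=1; cleared 0 line(s) (total 0); column heights now [0 0 4 3 3 4 0], max=4
Drop 4: J rot0 at col 4 lands with bottom-row=4; cleared 0 line(s) (total 0); column heights now [0 0 4 3 6 5 5], max=6
Drop 5: I rot2 at col 2 lands with bottom-row=6; cleared 0 line(s) (total 0); column heights now [0 0 7 7 7 7 5], max=7

Answer: .......
.......
.......
..####.
....#..
....###
..#..#.
..####.
...##..
..####.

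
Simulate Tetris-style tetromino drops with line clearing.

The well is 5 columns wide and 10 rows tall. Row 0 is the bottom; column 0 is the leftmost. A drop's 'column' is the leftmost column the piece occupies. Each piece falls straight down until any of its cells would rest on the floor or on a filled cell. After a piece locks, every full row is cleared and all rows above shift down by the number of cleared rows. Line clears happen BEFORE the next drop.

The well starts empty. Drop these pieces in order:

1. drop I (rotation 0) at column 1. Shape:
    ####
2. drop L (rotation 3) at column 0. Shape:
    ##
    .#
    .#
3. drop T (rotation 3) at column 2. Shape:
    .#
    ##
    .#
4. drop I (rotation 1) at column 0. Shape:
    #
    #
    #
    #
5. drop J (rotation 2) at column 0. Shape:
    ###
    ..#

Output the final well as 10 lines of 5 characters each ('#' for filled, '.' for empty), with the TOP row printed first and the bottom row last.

Answer: .....
###..
#.#..
#....
#....
#....
##.#.
.###.
.#.#.
.####

Derivation:
Drop 1: I rot0 at col 1 lands with bottom-row=0; cleared 0 line(s) (total 0); column heights now [0 1 1 1 1], max=1
Drop 2: L rot3 at col 0 lands with bottom-row=1; cleared 0 line(s) (total 0); column heights now [4 4 1 1 1], max=4
Drop 3: T rot3 at col 2 lands with bottom-row=1; cleared 0 line(s) (total 0); column heights now [4 4 3 4 1], max=4
Drop 4: I rot1 at col 0 lands with bottom-row=4; cleared 0 line(s) (total 0); column heights now [8 4 3 4 1], max=8
Drop 5: J rot2 at col 0 lands with bottom-row=7; cleared 0 line(s) (total 0); column heights now [9 9 9 4 1], max=9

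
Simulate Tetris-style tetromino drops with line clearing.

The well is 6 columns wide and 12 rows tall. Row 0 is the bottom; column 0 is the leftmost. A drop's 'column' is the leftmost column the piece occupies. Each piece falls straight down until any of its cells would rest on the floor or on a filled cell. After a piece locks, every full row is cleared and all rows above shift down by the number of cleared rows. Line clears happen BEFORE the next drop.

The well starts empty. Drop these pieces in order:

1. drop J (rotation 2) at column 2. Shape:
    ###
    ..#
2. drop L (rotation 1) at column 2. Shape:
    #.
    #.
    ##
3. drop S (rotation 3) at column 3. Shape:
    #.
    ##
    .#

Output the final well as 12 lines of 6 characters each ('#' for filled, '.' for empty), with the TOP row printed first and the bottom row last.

Drop 1: J rot2 at col 2 lands with bottom-row=0; cleared 0 line(s) (total 0); column heights now [0 0 2 2 2 0], max=2
Drop 2: L rot1 at col 2 lands with bottom-row=2; cleared 0 line(s) (total 0); column heights now [0 0 5 3 2 0], max=5
Drop 3: S rot3 at col 3 lands with bottom-row=2; cleared 0 line(s) (total 0); column heights now [0 0 5 5 4 0], max=5

Answer: ......
......
......
......
......
......
......
..##..
..###.
..###.
..###.
....#.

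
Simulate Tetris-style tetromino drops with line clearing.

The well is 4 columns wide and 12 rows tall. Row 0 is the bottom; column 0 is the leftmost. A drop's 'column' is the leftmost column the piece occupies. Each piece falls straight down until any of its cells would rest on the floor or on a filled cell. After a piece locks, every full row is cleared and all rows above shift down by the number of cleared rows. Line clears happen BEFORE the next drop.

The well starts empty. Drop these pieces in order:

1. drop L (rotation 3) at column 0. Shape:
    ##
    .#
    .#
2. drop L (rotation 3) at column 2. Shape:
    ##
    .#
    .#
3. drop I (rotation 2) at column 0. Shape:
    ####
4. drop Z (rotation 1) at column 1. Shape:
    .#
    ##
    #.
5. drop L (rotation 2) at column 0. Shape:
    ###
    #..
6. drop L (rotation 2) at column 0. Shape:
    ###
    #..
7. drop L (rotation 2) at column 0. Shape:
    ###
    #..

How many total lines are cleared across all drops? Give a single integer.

Drop 1: L rot3 at col 0 lands with bottom-row=0; cleared 0 line(s) (total 0); column heights now [3 3 0 0], max=3
Drop 2: L rot3 at col 2 lands with bottom-row=0; cleared 1 line(s) (total 1); column heights now [0 2 0 2], max=2
Drop 3: I rot2 at col 0 lands with bottom-row=2; cleared 1 line(s) (total 2); column heights now [0 2 0 2], max=2
Drop 4: Z rot1 at col 1 lands with bottom-row=2; cleared 0 line(s) (total 2); column heights now [0 4 5 2], max=5
Drop 5: L rot2 at col 0 lands with bottom-row=4; cleared 0 line(s) (total 2); column heights now [6 6 6 2], max=6
Drop 6: L rot2 at col 0 lands with bottom-row=6; cleared 0 line(s) (total 2); column heights now [8 8 8 2], max=8
Drop 7: L rot2 at col 0 lands with bottom-row=8; cleared 0 line(s) (total 2); column heights now [10 10 10 2], max=10

Answer: 2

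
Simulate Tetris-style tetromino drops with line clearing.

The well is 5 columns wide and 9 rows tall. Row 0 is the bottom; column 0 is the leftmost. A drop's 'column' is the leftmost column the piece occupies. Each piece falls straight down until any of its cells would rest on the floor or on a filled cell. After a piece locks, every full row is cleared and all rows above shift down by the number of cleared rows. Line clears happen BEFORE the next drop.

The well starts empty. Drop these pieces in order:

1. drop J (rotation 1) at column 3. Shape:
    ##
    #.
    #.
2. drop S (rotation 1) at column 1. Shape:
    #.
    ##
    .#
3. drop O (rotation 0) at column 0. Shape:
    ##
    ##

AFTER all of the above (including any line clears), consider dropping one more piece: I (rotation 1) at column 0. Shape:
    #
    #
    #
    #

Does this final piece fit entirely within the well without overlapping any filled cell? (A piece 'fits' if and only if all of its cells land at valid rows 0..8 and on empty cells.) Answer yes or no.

Drop 1: J rot1 at col 3 lands with bottom-row=0; cleared 0 line(s) (total 0); column heights now [0 0 0 3 3], max=3
Drop 2: S rot1 at col 1 lands with bottom-row=0; cleared 0 line(s) (total 0); column heights now [0 3 2 3 3], max=3
Drop 3: O rot0 at col 0 lands with bottom-row=3; cleared 0 line(s) (total 0); column heights now [5 5 2 3 3], max=5
Test piece I rot1 at col 0 (width 1): heights before test = [5 5 2 3 3]; fits = True

Answer: yes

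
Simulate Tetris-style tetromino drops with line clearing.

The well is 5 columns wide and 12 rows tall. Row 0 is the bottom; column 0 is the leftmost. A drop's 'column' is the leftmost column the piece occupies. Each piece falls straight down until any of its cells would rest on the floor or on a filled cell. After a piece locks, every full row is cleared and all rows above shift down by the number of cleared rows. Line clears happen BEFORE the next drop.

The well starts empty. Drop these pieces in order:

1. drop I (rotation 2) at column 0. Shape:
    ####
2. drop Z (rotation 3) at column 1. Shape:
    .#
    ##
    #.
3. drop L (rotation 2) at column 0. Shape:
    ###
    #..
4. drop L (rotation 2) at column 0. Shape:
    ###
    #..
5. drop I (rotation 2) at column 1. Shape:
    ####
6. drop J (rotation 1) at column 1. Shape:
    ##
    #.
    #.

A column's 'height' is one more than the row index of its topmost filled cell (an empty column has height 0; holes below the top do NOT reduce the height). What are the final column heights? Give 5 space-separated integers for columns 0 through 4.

Answer: 7 11 11 8 8

Derivation:
Drop 1: I rot2 at col 0 lands with bottom-row=0; cleared 0 line(s) (total 0); column heights now [1 1 1 1 0], max=1
Drop 2: Z rot3 at col 1 lands with bottom-row=1; cleared 0 line(s) (total 0); column heights now [1 3 4 1 0], max=4
Drop 3: L rot2 at col 0 lands with bottom-row=3; cleared 0 line(s) (total 0); column heights now [5 5 5 1 0], max=5
Drop 4: L rot2 at col 0 lands with bottom-row=5; cleared 0 line(s) (total 0); column heights now [7 7 7 1 0], max=7
Drop 5: I rot2 at col 1 lands with bottom-row=7; cleared 0 line(s) (total 0); column heights now [7 8 8 8 8], max=8
Drop 6: J rot1 at col 1 lands with bottom-row=8; cleared 0 line(s) (total 0); column heights now [7 11 11 8 8], max=11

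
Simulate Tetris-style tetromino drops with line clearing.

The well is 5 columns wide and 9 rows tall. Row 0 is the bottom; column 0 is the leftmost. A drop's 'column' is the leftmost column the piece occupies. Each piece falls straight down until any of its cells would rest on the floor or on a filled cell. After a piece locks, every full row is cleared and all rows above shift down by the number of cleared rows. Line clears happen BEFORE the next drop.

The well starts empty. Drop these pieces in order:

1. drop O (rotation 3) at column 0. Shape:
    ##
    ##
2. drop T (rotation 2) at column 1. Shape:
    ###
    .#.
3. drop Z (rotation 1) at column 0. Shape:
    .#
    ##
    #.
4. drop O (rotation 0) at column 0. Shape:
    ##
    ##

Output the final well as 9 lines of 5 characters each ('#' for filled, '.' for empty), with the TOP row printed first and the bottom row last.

Answer: .....
.....
##...
##...
.#...
##...
####.
###..
##...

Derivation:
Drop 1: O rot3 at col 0 lands with bottom-row=0; cleared 0 line(s) (total 0); column heights now [2 2 0 0 0], max=2
Drop 2: T rot2 at col 1 lands with bottom-row=1; cleared 0 line(s) (total 0); column heights now [2 3 3 3 0], max=3
Drop 3: Z rot1 at col 0 lands with bottom-row=2; cleared 0 line(s) (total 0); column heights now [4 5 3 3 0], max=5
Drop 4: O rot0 at col 0 lands with bottom-row=5; cleared 0 line(s) (total 0); column heights now [7 7 3 3 0], max=7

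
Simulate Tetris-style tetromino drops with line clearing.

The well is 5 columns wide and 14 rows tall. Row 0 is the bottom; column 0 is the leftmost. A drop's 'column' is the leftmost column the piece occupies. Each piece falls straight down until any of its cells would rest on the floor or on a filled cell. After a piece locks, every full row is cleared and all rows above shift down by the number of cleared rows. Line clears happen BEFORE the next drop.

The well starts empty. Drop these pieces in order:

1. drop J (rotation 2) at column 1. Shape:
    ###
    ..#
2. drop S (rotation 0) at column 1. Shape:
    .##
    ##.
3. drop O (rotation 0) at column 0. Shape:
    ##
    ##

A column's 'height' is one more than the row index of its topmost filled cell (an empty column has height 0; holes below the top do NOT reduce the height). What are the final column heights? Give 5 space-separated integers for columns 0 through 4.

Answer: 5 5 4 4 0

Derivation:
Drop 1: J rot2 at col 1 lands with bottom-row=0; cleared 0 line(s) (total 0); column heights now [0 2 2 2 0], max=2
Drop 2: S rot0 at col 1 lands with bottom-row=2; cleared 0 line(s) (total 0); column heights now [0 3 4 4 0], max=4
Drop 3: O rot0 at col 0 lands with bottom-row=3; cleared 0 line(s) (total 0); column heights now [5 5 4 4 0], max=5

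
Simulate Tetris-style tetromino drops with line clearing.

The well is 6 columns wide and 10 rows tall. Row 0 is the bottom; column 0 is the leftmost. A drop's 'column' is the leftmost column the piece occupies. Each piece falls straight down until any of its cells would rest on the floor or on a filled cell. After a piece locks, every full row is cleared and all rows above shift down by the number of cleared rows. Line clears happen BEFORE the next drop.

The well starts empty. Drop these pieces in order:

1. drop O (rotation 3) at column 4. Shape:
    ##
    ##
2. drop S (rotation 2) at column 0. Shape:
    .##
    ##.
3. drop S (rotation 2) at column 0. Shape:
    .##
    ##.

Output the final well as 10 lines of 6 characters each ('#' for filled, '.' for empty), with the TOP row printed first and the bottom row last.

Answer: ......
......
......
......
......
......
.##...
##....
.##.##
##..##

Derivation:
Drop 1: O rot3 at col 4 lands with bottom-row=0; cleared 0 line(s) (total 0); column heights now [0 0 0 0 2 2], max=2
Drop 2: S rot2 at col 0 lands with bottom-row=0; cleared 0 line(s) (total 0); column heights now [1 2 2 0 2 2], max=2
Drop 3: S rot2 at col 0 lands with bottom-row=2; cleared 0 line(s) (total 0); column heights now [3 4 4 0 2 2], max=4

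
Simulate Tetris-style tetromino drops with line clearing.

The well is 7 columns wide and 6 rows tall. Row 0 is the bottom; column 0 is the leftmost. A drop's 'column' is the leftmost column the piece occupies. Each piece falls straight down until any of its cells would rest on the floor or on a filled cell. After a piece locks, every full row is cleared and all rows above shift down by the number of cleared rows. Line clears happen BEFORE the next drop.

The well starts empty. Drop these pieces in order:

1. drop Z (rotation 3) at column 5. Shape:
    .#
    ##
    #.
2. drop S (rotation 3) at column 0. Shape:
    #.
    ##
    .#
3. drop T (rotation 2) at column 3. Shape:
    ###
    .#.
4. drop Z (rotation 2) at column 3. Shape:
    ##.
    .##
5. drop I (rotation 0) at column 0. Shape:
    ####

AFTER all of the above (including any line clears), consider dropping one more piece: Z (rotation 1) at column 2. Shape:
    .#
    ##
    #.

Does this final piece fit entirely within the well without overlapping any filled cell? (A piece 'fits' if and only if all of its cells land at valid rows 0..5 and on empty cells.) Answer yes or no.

Drop 1: Z rot3 at col 5 lands with bottom-row=0; cleared 0 line(s) (total 0); column heights now [0 0 0 0 0 2 3], max=3
Drop 2: S rot3 at col 0 lands with bottom-row=0; cleared 0 line(s) (total 0); column heights now [3 2 0 0 0 2 3], max=3
Drop 3: T rot2 at col 3 lands with bottom-row=1; cleared 0 line(s) (total 0); column heights now [3 2 0 3 3 3 3], max=3
Drop 4: Z rot2 at col 3 lands with bottom-row=3; cleared 0 line(s) (total 0); column heights now [3 2 0 5 5 4 3], max=5
Drop 5: I rot0 at col 0 lands with bottom-row=5; cleared 0 line(s) (total 0); column heights now [6 6 6 6 5 4 3], max=6
Test piece Z rot1 at col 2 (width 2): heights before test = [6 6 6 6 5 4 3]; fits = False

Answer: no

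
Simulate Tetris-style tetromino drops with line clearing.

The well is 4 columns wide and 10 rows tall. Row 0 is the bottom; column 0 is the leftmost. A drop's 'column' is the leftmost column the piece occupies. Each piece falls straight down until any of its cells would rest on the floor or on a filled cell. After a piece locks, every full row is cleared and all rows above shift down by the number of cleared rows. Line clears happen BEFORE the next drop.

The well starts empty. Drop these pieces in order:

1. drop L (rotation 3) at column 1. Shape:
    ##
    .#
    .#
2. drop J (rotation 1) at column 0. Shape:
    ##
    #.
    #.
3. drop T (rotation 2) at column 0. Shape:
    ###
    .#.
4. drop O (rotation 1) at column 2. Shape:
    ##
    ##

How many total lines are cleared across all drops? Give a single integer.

Answer: 0

Derivation:
Drop 1: L rot3 at col 1 lands with bottom-row=0; cleared 0 line(s) (total 0); column heights now [0 3 3 0], max=3
Drop 2: J rot1 at col 0 lands with bottom-row=1; cleared 0 line(s) (total 0); column heights now [4 4 3 0], max=4
Drop 3: T rot2 at col 0 lands with bottom-row=4; cleared 0 line(s) (total 0); column heights now [6 6 6 0], max=6
Drop 4: O rot1 at col 2 lands with bottom-row=6; cleared 0 line(s) (total 0); column heights now [6 6 8 8], max=8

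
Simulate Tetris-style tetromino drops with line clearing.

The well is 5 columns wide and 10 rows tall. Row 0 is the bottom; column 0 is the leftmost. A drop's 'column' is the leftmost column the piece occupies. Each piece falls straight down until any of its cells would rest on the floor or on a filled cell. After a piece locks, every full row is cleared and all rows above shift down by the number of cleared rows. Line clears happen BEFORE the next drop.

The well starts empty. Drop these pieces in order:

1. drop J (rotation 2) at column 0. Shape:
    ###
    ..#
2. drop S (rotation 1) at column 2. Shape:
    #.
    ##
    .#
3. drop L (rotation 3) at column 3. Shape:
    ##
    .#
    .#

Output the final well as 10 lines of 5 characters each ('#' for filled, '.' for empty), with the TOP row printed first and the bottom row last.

Drop 1: J rot2 at col 0 lands with bottom-row=0; cleared 0 line(s) (total 0); column heights now [2 2 2 0 0], max=2
Drop 2: S rot1 at col 2 lands with bottom-row=1; cleared 0 line(s) (total 0); column heights now [2 2 4 3 0], max=4
Drop 3: L rot3 at col 3 lands with bottom-row=1; cleared 1 line(s) (total 1); column heights now [0 0 3 3 3], max=3

Answer: .....
.....
.....
.....
.....
.....
.....
..###
..###
..#..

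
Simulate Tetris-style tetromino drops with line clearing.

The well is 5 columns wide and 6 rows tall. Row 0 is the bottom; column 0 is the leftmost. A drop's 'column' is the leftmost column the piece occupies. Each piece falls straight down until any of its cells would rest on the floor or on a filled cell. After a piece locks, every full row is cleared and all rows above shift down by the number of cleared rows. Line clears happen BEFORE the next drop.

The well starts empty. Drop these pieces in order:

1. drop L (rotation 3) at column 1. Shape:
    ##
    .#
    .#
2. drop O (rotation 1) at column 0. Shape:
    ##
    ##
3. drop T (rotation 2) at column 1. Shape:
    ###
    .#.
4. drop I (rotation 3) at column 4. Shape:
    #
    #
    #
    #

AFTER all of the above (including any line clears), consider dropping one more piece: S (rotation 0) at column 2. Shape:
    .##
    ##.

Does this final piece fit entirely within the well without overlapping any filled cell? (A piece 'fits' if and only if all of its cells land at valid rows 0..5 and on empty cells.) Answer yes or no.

Drop 1: L rot3 at col 1 lands with bottom-row=0; cleared 0 line(s) (total 0); column heights now [0 3 3 0 0], max=3
Drop 2: O rot1 at col 0 lands with bottom-row=3; cleared 0 line(s) (total 0); column heights now [5 5 3 0 0], max=5
Drop 3: T rot2 at col 1 lands with bottom-row=4; cleared 0 line(s) (total 0); column heights now [5 6 6 6 0], max=6
Drop 4: I rot3 at col 4 lands with bottom-row=0; cleared 0 line(s) (total 0); column heights now [5 6 6 6 4], max=6
Test piece S rot0 at col 2 (width 3): heights before test = [5 6 6 6 4]; fits = False

Answer: no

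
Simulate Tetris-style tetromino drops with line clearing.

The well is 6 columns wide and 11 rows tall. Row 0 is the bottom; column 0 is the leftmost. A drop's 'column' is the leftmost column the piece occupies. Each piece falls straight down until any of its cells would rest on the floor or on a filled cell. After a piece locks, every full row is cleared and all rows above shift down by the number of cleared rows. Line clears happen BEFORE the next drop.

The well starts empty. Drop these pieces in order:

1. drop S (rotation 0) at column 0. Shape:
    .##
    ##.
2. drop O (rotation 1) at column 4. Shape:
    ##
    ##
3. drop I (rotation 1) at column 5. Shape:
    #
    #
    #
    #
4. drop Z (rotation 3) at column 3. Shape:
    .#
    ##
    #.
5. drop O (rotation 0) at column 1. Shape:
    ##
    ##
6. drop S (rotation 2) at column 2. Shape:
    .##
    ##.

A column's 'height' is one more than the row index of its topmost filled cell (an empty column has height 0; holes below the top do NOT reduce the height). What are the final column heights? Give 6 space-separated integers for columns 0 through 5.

Drop 1: S rot0 at col 0 lands with bottom-row=0; cleared 0 line(s) (total 0); column heights now [1 2 2 0 0 0], max=2
Drop 2: O rot1 at col 4 lands with bottom-row=0; cleared 0 line(s) (total 0); column heights now [1 2 2 0 2 2], max=2
Drop 3: I rot1 at col 5 lands with bottom-row=2; cleared 0 line(s) (total 0); column heights now [1 2 2 0 2 6], max=6
Drop 4: Z rot3 at col 3 lands with bottom-row=1; cleared 0 line(s) (total 0); column heights now [1 2 2 3 4 6], max=6
Drop 5: O rot0 at col 1 lands with bottom-row=2; cleared 0 line(s) (total 0); column heights now [1 4 4 3 4 6], max=6
Drop 6: S rot2 at col 2 lands with bottom-row=4; cleared 0 line(s) (total 0); column heights now [1 4 5 6 6 6], max=6

Answer: 1 4 5 6 6 6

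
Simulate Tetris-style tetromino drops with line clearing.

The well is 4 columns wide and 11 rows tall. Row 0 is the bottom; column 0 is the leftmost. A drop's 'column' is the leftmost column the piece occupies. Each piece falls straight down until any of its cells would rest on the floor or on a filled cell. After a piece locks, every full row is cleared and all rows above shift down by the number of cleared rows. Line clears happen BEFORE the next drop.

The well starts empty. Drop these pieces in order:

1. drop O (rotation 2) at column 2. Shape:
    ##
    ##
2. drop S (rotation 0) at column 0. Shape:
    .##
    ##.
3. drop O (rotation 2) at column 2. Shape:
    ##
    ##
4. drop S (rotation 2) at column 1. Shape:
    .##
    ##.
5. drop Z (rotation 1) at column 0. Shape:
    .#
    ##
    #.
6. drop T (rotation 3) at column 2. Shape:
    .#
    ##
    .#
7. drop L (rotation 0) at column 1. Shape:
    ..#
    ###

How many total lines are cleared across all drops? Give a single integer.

Answer: 3

Derivation:
Drop 1: O rot2 at col 2 lands with bottom-row=0; cleared 0 line(s) (total 0); column heights now [0 0 2 2], max=2
Drop 2: S rot0 at col 0 lands with bottom-row=1; cleared 1 line(s) (total 1); column heights now [0 2 2 1], max=2
Drop 3: O rot2 at col 2 lands with bottom-row=2; cleared 0 line(s) (total 1); column heights now [0 2 4 4], max=4
Drop 4: S rot2 at col 1 lands with bottom-row=4; cleared 0 line(s) (total 1); column heights now [0 5 6 6], max=6
Drop 5: Z rot1 at col 0 lands with bottom-row=4; cleared 1 line(s) (total 2); column heights now [5 6 5 4], max=6
Drop 6: T rot3 at col 2 lands with bottom-row=4; cleared 1 line(s) (total 3); column heights now [0 5 5 6], max=6
Drop 7: L rot0 at col 1 lands with bottom-row=6; cleared 0 line(s) (total 3); column heights now [0 7 7 8], max=8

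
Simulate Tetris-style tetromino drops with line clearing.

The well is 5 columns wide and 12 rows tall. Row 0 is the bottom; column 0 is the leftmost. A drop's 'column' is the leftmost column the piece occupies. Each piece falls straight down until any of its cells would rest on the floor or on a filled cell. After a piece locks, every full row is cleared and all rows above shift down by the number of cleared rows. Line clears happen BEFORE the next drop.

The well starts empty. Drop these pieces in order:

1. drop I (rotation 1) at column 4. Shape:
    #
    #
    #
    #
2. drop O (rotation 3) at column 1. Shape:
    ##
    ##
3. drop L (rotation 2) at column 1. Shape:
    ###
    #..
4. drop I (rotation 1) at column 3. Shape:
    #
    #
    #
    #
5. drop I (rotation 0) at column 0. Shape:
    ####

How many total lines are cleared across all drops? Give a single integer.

Drop 1: I rot1 at col 4 lands with bottom-row=0; cleared 0 line(s) (total 0); column heights now [0 0 0 0 4], max=4
Drop 2: O rot3 at col 1 lands with bottom-row=0; cleared 0 line(s) (total 0); column heights now [0 2 2 0 4], max=4
Drop 3: L rot2 at col 1 lands with bottom-row=2; cleared 0 line(s) (total 0); column heights now [0 4 4 4 4], max=4
Drop 4: I rot1 at col 3 lands with bottom-row=4; cleared 0 line(s) (total 0); column heights now [0 4 4 8 4], max=8
Drop 5: I rot0 at col 0 lands with bottom-row=8; cleared 0 line(s) (total 0); column heights now [9 9 9 9 4], max=9

Answer: 0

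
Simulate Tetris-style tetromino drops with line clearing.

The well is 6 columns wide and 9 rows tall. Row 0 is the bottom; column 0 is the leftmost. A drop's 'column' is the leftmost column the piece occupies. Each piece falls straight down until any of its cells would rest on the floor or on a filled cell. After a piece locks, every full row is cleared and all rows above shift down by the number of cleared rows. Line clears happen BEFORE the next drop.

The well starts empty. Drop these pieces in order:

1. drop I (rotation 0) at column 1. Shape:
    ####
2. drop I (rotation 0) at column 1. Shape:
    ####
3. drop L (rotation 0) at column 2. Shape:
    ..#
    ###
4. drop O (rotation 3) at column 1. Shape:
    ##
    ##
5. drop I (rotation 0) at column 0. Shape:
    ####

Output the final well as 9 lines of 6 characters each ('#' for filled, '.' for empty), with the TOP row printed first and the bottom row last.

Answer: ......
......
......
####..
.##...
.##.#.
..###.
.####.
.####.

Derivation:
Drop 1: I rot0 at col 1 lands with bottom-row=0; cleared 0 line(s) (total 0); column heights now [0 1 1 1 1 0], max=1
Drop 2: I rot0 at col 1 lands with bottom-row=1; cleared 0 line(s) (total 0); column heights now [0 2 2 2 2 0], max=2
Drop 3: L rot0 at col 2 lands with bottom-row=2; cleared 0 line(s) (total 0); column heights now [0 2 3 3 4 0], max=4
Drop 4: O rot3 at col 1 lands with bottom-row=3; cleared 0 line(s) (total 0); column heights now [0 5 5 3 4 0], max=5
Drop 5: I rot0 at col 0 lands with bottom-row=5; cleared 0 line(s) (total 0); column heights now [6 6 6 6 4 0], max=6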